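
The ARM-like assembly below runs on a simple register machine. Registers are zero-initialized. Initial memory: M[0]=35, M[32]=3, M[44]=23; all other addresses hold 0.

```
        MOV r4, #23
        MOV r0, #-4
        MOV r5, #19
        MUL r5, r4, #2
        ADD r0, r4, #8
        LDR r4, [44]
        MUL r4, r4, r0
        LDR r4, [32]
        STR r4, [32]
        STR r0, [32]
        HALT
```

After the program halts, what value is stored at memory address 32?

31

MOV r4, #23 → r4=23
MOV r0, #-4 → r0=-4
MOV r5, #19 → r5=19
MUL r5, r4, #2 → r5=23*2=46
ADD r0, r4, #8 → r0=23+8=31
LDR r4, [44] → r4=M[44]=23
MUL r4, r4, r0 → r4=23*31=713
LDR r4, [32] → r4=M[32]=3
STR r4, [32] → M[32]=3
STR r0, [32] → M[32]=31
halt.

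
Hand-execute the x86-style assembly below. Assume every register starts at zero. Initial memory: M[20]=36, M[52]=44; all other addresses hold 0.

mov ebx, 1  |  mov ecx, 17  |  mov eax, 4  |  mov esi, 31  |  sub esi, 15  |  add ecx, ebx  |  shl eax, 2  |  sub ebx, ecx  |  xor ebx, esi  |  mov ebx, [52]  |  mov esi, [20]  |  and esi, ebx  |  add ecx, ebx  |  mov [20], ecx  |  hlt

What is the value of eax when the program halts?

16

mov ebx, 1 → ebx=1
mov ecx, 17 → ecx=17
mov eax, 4 → eax=4
mov esi, 31 → esi=31
sub esi, 15 → esi=31-15=16
add ecx, ebx → ecx=17+1=18
shl eax, 2 → eax=4<<2=16
sub ebx, ecx → ebx=1-18=-17
xor ebx, esi → ebx=(-17)^16=-1
mov ebx, [52] → ebx=M[52]=44
mov esi, [20] → esi=M[20]=36
and esi, ebx → esi=36&44=36
add ecx, ebx → ecx=18+44=62
mov [20], ecx → M[20]=62
halt.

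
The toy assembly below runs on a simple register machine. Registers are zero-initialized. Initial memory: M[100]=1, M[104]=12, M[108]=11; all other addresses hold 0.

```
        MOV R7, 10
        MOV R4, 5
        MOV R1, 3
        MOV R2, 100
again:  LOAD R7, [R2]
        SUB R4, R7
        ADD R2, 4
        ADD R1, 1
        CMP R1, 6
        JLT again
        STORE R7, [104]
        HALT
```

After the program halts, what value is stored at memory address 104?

11

R7=10
R4=5
R1=3
R2=100
R7=M[100]=1
R4=5-1=4
R2=100+4=104
R1=3+1=4
CMP R1, 6  (cmp 4,6)
JLT again: taken
R7=M[104]=12
R4=4-12=-8
R2=104+4=108
R1=4+1=5
CMP R1, 6  (cmp 5,6)
JLT again: taken
R7=M[108]=11
R4=(-8)-11=-19
R2=108+4=112
R1=5+1=6
CMP R1, 6  (cmp 6,6)
JLT again: not taken
STORE R7, [104] → M[104]=11
halt.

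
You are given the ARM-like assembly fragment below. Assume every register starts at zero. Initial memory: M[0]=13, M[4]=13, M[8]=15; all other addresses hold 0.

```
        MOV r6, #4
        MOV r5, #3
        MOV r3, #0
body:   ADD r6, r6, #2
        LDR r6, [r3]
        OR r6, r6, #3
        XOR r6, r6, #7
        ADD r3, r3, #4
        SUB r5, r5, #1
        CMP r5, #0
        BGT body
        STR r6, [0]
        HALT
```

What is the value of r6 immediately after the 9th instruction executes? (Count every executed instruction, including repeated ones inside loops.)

after MOV r6, #4: r6=4
after MOV r5, #3: r5=3
after MOV r3, #0: r3=0
after ADD r6, r6, #2: r6=4+2=6
after LDR r6, [r3]: r6=M[0]=13
after OR r6, r6, #3: r6=13|3=15
after XOR r6, r6, #7: r6=15^7=8
after ADD r3, r3, #4: r3=0+4=4
after SUB r5, r5, #1: r5=3-1=2
After step 9: r6 = 8.

8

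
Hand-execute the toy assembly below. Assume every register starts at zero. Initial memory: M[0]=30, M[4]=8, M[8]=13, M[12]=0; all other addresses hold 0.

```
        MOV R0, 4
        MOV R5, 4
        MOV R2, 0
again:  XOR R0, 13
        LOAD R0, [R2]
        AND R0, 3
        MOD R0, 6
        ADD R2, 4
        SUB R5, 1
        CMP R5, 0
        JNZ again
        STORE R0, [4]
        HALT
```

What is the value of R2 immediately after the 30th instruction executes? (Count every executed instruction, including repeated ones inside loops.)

R0=4
R5=4
R2=0
R0=4^13=9
R0=M[0]=30
R0=30&3=2
R0=2%6=2
R2=0+4=4
R5=4-1=3
CMP R5, 0  (cmp 3,0)
JNZ again: taken
R0=2^13=15
R0=M[4]=8
R0=8&3=0
R0=0%6=0
R2=4+4=8
R5=3-1=2
CMP R5, 0  (cmp 2,0)
JNZ again: taken
R0=0^13=13
R0=M[8]=13
R0=13&3=1
R0=1%6=1
R2=8+4=12
R5=2-1=1
CMP R5, 0  (cmp 1,0)
JNZ again: taken
R0=1^13=12
R0=M[12]=0
R0=0&3=0
After step 30: R2 = 12.

12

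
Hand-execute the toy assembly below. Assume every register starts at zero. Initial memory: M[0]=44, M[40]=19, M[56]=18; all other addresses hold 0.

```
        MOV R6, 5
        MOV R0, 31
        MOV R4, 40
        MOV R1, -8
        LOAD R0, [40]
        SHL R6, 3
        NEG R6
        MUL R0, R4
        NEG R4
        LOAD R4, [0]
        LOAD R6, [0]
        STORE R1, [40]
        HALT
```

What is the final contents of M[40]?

MOV R6, 5 → R6=5
MOV R0, 31 → R0=31
MOV R4, 40 → R4=40
MOV R1, -8 → R1=-8
LOAD R0, [40] → R0=M[40]=19
SHL R6, 3 → R6=5<<3=40
NEG R6 → R6=-(40)=-40
MUL R0, R4 → R0=19*40=760
NEG R4 → R4=-(40)=-40
LOAD R4, [0] → R4=M[0]=44
LOAD R6, [0] → R6=M[0]=44
STORE R1, [40] → M[40]=-8
halt.

-8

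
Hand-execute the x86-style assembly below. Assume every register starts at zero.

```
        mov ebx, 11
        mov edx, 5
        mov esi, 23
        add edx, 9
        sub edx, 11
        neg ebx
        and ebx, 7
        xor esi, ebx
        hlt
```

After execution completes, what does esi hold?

ebx=11
edx=5
esi=23
edx=5+9=14
edx=14-11=3
ebx=-(11)=-11
ebx=(-11)&7=5
esi=23^5=18
halt.

18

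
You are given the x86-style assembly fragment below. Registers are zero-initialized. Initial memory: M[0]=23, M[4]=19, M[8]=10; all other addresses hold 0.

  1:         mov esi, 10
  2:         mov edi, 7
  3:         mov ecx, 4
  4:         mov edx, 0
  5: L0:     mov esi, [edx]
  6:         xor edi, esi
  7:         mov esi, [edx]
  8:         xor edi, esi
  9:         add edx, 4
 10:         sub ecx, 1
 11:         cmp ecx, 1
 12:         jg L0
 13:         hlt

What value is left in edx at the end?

mov esi, 10 → esi=10
mov edi, 7 → edi=7
mov ecx, 4 → ecx=4
mov edx, 0 → edx=0
mov esi, [edx] → esi=M[0]=23
xor edi, esi → edi=7^23=16
mov esi, [edx] → esi=M[0]=23
xor edi, esi → edi=16^23=7
add edx, 4 → edx=0+4=4
sub ecx, 1 → ecx=4-1=3
cmp ecx, 1  (cmp 3,1)
jg L0: taken
mov esi, [edx] → esi=M[4]=19
xor edi, esi → edi=7^19=20
mov esi, [edx] → esi=M[4]=19
xor edi, esi → edi=20^19=7
add edx, 4 → edx=4+4=8
sub ecx, 1 → ecx=3-1=2
cmp ecx, 1  (cmp 2,1)
jg L0: taken
mov esi, [edx] → esi=M[8]=10
xor edi, esi → edi=7^10=13
mov esi, [edx] → esi=M[8]=10
xor edi, esi → edi=13^10=7
add edx, 4 → edx=8+4=12
sub ecx, 1 → ecx=2-1=1
cmp ecx, 1  (cmp 1,1)
jg L0: not taken
halt.

12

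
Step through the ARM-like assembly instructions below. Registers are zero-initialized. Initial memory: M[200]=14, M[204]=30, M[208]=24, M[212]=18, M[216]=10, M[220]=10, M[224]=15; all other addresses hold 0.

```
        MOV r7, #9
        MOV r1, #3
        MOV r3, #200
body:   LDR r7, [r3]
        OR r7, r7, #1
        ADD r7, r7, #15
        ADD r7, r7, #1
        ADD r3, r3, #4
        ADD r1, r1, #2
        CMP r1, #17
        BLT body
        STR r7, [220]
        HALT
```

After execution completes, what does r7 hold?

after MOV r7, #9: r7=9
after MOV r1, #3: r1=3
after MOV r3, #200: r3=200
after LDR r7, [r3]: r7=M[200]=14
after OR r7, r7, #1: r7=14|1=15
after ADD r7, r7, #15: r7=15+15=30
after ADD r7, r7, #1: r7=30+1=31
after ADD r3, r3, #4: r3=200+4=204
after ADD r1, r1, #2: r1=3+2=5
CMP r1, #17  (cmp 5,17)
BLT body: taken
after LDR r7, [r3]: r7=M[204]=30
after OR r7, r7, #1: r7=30|1=31
after ADD r7, r7, #15: r7=31+15=46
after ADD r7, r7, #1: r7=46+1=47
after ADD r3, r3, #4: r3=204+4=208
after ADD r1, r1, #2: r1=5+2=7
CMP r1, #17  (cmp 7,17)
BLT body: taken
after LDR r7, [r3]: r7=M[208]=24
after OR r7, r7, #1: r7=24|1=25
after ADD r7, r7, #15: r7=25+15=40
after ADD r7, r7, #1: r7=40+1=41
after ADD r3, r3, #4: r3=208+4=212
after ADD r1, r1, #2: r1=7+2=9
CMP r1, #17  (cmp 9,17)
BLT body: taken
after LDR r7, [r3]: r7=M[212]=18
after OR r7, r7, #1: r7=18|1=19
after ADD r7, r7, #15: r7=19+15=34
after ADD r7, r7, #1: r7=34+1=35
after ADD r3, r3, #4: r3=212+4=216
after ADD r1, r1, #2: r1=9+2=11
CMP r1, #17  (cmp 11,17)
BLT body: taken
after LDR r7, [r3]: r7=M[216]=10
after OR r7, r7, #1: r7=10|1=11
after ADD r7, r7, #15: r7=11+15=26
after ADD r7, r7, #1: r7=26+1=27
after ADD r3, r3, #4: r3=216+4=220
after ADD r1, r1, #2: r1=11+2=13
CMP r1, #17  (cmp 13,17)
BLT body: taken
after LDR r7, [r3]: r7=M[220]=10
after OR r7, r7, #1: r7=10|1=11
after ADD r7, r7, #15: r7=11+15=26
after ADD r7, r7, #1: r7=26+1=27
after ADD r3, r3, #4: r3=220+4=224
after ADD r1, r1, #2: r1=13+2=15
CMP r1, #17  (cmp 15,17)
BLT body: taken
after LDR r7, [r3]: r7=M[224]=15
after OR r7, r7, #1: r7=15|1=15
after ADD r7, r7, #15: r7=15+15=30
after ADD r7, r7, #1: r7=30+1=31
after ADD r3, r3, #4: r3=224+4=228
after ADD r1, r1, #2: r1=15+2=17
CMP r1, #17  (cmp 17,17)
BLT body: not taken
STR r7, [220] → M[220]=31
halt.

31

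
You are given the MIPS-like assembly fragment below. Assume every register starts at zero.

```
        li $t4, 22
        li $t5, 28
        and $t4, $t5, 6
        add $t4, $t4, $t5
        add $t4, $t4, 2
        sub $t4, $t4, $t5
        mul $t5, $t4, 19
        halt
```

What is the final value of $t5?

114

$t4=22
$t5=28
$t4=28&6=4
$t4=4+28=32
$t4=32+2=34
$t4=34-28=6
$t5=6*19=114
halt.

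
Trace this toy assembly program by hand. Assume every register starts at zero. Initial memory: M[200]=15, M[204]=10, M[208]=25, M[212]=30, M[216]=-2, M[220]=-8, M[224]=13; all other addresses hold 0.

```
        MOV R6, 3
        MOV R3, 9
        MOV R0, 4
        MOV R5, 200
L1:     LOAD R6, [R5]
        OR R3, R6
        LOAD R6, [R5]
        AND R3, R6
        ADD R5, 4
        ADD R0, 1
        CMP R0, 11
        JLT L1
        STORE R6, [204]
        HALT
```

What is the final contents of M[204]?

after MOV R6, 3: R6=3
after MOV R3, 9: R3=9
after MOV R0, 4: R0=4
after MOV R5, 200: R5=200
after LOAD R6, [R5]: R6=M[200]=15
after OR R3, R6: R3=9|15=15
after LOAD R6, [R5]: R6=M[200]=15
after AND R3, R6: R3=15&15=15
after ADD R5, 4: R5=200+4=204
after ADD R0, 1: R0=4+1=5
CMP R0, 11  (cmp 5,11)
JLT L1: taken
after LOAD R6, [R5]: R6=M[204]=10
after OR R3, R6: R3=15|10=15
after LOAD R6, [R5]: R6=M[204]=10
after AND R3, R6: R3=15&10=10
after ADD R5, 4: R5=204+4=208
after ADD R0, 1: R0=5+1=6
CMP R0, 11  (cmp 6,11)
JLT L1: taken
after LOAD R6, [R5]: R6=M[208]=25
after OR R3, R6: R3=10|25=27
after LOAD R6, [R5]: R6=M[208]=25
after AND R3, R6: R3=27&25=25
after ADD R5, 4: R5=208+4=212
after ADD R0, 1: R0=6+1=7
CMP R0, 11  (cmp 7,11)
JLT L1: taken
after LOAD R6, [R5]: R6=M[212]=30
after OR R3, R6: R3=25|30=31
after LOAD R6, [R5]: R6=M[212]=30
after AND R3, R6: R3=31&30=30
after ADD R5, 4: R5=212+4=216
after ADD R0, 1: R0=7+1=8
CMP R0, 11  (cmp 8,11)
JLT L1: taken
after LOAD R6, [R5]: R6=M[216]=-2
after OR R3, R6: R3=30|(-2)=-2
after LOAD R6, [R5]: R6=M[216]=-2
after AND R3, R6: R3=(-2)&(-2)=-2
after ADD R5, 4: R5=216+4=220
after ADD R0, 1: R0=8+1=9
CMP R0, 11  (cmp 9,11)
JLT L1: taken
after LOAD R6, [R5]: R6=M[220]=-8
after OR R3, R6: R3=(-2)|(-8)=-2
after LOAD R6, [R5]: R6=M[220]=-8
after AND R3, R6: R3=(-2)&(-8)=-8
after ADD R5, 4: R5=220+4=224
after ADD R0, 1: R0=9+1=10
CMP R0, 11  (cmp 10,11)
JLT L1: taken
after LOAD R6, [R5]: R6=M[224]=13
after OR R3, R6: R3=(-8)|13=-3
after LOAD R6, [R5]: R6=M[224]=13
after AND R3, R6: R3=(-3)&13=13
after ADD R5, 4: R5=224+4=228
after ADD R0, 1: R0=10+1=11
CMP R0, 11  (cmp 11,11)
JLT L1: not taken
STORE R6, [204] → M[204]=13
halt.

13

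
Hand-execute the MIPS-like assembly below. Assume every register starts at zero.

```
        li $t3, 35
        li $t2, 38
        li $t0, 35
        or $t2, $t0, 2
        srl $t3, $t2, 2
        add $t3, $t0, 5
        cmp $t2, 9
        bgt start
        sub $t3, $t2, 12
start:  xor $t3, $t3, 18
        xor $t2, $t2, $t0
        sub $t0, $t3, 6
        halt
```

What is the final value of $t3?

after li $t3, 35: $t3=35
after li $t2, 38: $t2=38
after li $t0, 35: $t0=35
after or $t2, $t0, 2: $t2=35|2=35
after srl $t3, $t2, 2: $t3=35>>2=8
after add $t3, $t0, 5: $t3=35+5=40
cmp $t2, 9  (cmp 35,9)
bgt start: taken
after xor $t3, $t3, 18: $t3=40^18=58
after xor $t2, $t2, $t0: $t2=35^35=0
after sub $t0, $t3, 6: $t0=58-6=52
halt.

58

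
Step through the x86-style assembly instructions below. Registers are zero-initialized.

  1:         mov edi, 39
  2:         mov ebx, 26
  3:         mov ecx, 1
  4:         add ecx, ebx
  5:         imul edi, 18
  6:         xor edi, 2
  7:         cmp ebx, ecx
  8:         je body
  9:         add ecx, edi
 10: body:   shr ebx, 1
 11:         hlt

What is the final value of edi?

700

mov edi, 39 → edi=39
mov ebx, 26 → ebx=26
mov ecx, 1 → ecx=1
add ecx, ebx → ecx=1+26=27
imul edi, 18 → edi=39*18=702
xor edi, 2 → edi=702^2=700
cmp ebx, ecx  (cmp 26,27)
je body: not taken
add ecx, edi → ecx=27+700=727
shr ebx, 1 → ebx=26>>1=13
halt.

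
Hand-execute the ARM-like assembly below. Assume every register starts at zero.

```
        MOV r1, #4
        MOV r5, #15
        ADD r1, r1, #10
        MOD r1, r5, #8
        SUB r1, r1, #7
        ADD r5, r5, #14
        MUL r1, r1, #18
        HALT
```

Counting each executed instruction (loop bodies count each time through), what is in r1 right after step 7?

r1=4
r5=15
r1=4+10=14
r1=15%8=7
r1=7-7=0
r5=15+14=29
r1=0*18=0
After step 7: r1 = 0.

0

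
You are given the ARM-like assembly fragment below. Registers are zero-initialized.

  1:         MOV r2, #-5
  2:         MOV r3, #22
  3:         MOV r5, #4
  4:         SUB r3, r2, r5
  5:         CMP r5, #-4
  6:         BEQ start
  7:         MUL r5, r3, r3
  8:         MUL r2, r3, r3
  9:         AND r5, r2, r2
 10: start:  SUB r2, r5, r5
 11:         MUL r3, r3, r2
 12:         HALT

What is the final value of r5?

81

MOV r2, #-5 → r2=-5
MOV r3, #22 → r3=22
MOV r5, #4 → r5=4
SUB r3, r2, r5 → r3=(-5)-4=-9
CMP r5, #-4  (cmp 4,-4)
BEQ start: not taken
MUL r5, r3, r3 → r5=(-9)*(-9)=81
MUL r2, r3, r3 → r2=(-9)*(-9)=81
AND r5, r2, r2 → r5=81&81=81
SUB r2, r5, r5 → r2=81-81=0
MUL r3, r3, r2 → r3=(-9)*0=0
halt.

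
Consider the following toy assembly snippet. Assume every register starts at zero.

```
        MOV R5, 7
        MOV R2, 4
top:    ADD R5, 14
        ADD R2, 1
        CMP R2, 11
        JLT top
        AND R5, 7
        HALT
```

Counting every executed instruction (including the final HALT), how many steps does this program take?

after MOV R5, 7: R5=7
after MOV R2, 4: R2=4
after ADD R5, 14: R5=7+14=21
after ADD R2, 1: R2=4+1=5
CMP R2, 11  (cmp 5,11)
JLT top: taken
after ADD R5, 14: R5=21+14=35
after ADD R2, 1: R2=5+1=6
CMP R2, 11  (cmp 6,11)
JLT top: taken
after ADD R5, 14: R5=35+14=49
after ADD R2, 1: R2=6+1=7
CMP R2, 11  (cmp 7,11)
JLT top: taken
after ADD R5, 14: R5=49+14=63
after ADD R2, 1: R2=7+1=8
CMP R2, 11  (cmp 8,11)
JLT top: taken
after ADD R5, 14: R5=63+14=77
after ADD R2, 1: R2=8+1=9
CMP R2, 11  (cmp 9,11)
JLT top: taken
after ADD R5, 14: R5=77+14=91
after ADD R2, 1: R2=9+1=10
CMP R2, 11  (cmp 10,11)
JLT top: taken
after ADD R5, 14: R5=91+14=105
after ADD R2, 1: R2=10+1=11
CMP R2, 11  (cmp 11,11)
JLT top: not taken
after AND R5, 7: R5=105&7=1
halt.
Total executed instructions: 32.

32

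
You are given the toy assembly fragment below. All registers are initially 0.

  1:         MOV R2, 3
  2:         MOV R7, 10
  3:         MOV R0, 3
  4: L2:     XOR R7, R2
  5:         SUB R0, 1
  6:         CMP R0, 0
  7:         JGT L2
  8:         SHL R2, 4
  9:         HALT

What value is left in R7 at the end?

MOV R2, 3 → R2=3
MOV R7, 10 → R7=10
MOV R0, 3 → R0=3
XOR R7, R2 → R7=10^3=9
SUB R0, 1 → R0=3-1=2
CMP R0, 0  (cmp 2,0)
JGT L2: taken
XOR R7, R2 → R7=9^3=10
SUB R0, 1 → R0=2-1=1
CMP R0, 0  (cmp 1,0)
JGT L2: taken
XOR R7, R2 → R7=10^3=9
SUB R0, 1 → R0=1-1=0
CMP R0, 0  (cmp 0,0)
JGT L2: not taken
SHL R2, 4 → R2=3<<4=48
halt.

9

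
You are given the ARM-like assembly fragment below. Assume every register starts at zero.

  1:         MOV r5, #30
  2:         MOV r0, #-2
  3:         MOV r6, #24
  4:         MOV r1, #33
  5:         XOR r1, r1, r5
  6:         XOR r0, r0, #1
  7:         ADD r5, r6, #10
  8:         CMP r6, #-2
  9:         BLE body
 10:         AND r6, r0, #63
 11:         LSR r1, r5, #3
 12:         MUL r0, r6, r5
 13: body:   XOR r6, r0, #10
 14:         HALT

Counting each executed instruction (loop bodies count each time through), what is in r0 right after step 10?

-1

after MOV r5, #30: r5=30
after MOV r0, #-2: r0=-2
after MOV r6, #24: r6=24
after MOV r1, #33: r1=33
after XOR r1, r1, r5: r1=33^30=63
after XOR r0, r0, #1: r0=(-2)^1=-1
after ADD r5, r6, #10: r5=24+10=34
CMP r6, #-2  (cmp 24,-2)
BLE body: not taken
after AND r6, r0, #63: r6=(-1)&63=63
After step 10: r0 = -1.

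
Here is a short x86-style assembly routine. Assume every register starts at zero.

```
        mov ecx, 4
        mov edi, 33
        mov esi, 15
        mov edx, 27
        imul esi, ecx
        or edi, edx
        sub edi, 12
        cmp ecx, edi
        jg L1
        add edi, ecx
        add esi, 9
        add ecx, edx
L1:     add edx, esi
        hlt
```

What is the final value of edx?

96

after mov ecx, 4: ecx=4
after mov edi, 33: edi=33
after mov esi, 15: esi=15
after mov edx, 27: edx=27
after imul esi, ecx: esi=15*4=60
after or edi, edx: edi=33|27=59
after sub edi, 12: edi=59-12=47
cmp ecx, edi  (cmp 4,47)
jg L1: not taken
after add edi, ecx: edi=47+4=51
after add esi, 9: esi=60+9=69
after add ecx, edx: ecx=4+27=31
after add edx, esi: edx=27+69=96
halt.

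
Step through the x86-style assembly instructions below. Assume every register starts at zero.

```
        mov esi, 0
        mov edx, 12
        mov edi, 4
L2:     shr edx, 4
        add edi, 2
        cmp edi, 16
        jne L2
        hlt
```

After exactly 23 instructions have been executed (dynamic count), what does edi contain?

14

esi=0
edx=12
edi=4
edx=12>>4=0
edi=4+2=6
cmp edi, 16  (cmp 6,16)
jne L2: taken
edx=0>>4=0
edi=6+2=8
cmp edi, 16  (cmp 8,16)
jne L2: taken
edx=0>>4=0
edi=8+2=10
cmp edi, 16  (cmp 10,16)
jne L2: taken
edx=0>>4=0
edi=10+2=12
cmp edi, 16  (cmp 12,16)
jne L2: taken
edx=0>>4=0
edi=12+2=14
cmp edi, 16  (cmp 14,16)
jne L2: taken
After step 23: edi = 14.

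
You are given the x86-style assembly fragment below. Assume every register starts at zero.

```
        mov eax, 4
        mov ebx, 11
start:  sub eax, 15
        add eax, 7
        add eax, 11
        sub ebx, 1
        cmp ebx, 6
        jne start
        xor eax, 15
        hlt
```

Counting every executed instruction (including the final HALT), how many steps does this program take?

after mov eax, 4: eax=4
after mov ebx, 11: ebx=11
after sub eax, 15: eax=4-15=-11
after add eax, 7: eax=(-11)+7=-4
after add eax, 11: eax=(-4)+11=7
after sub ebx, 1: ebx=11-1=10
cmp ebx, 6  (cmp 10,6)
jne start: taken
after sub eax, 15: eax=7-15=-8
after add eax, 7: eax=(-8)+7=-1
after add eax, 11: eax=(-1)+11=10
after sub ebx, 1: ebx=10-1=9
cmp ebx, 6  (cmp 9,6)
jne start: taken
after sub eax, 15: eax=10-15=-5
after add eax, 7: eax=(-5)+7=2
after add eax, 11: eax=2+11=13
after sub ebx, 1: ebx=9-1=8
cmp ebx, 6  (cmp 8,6)
jne start: taken
after sub eax, 15: eax=13-15=-2
after add eax, 7: eax=(-2)+7=5
after add eax, 11: eax=5+11=16
after sub ebx, 1: ebx=8-1=7
cmp ebx, 6  (cmp 7,6)
jne start: taken
after sub eax, 15: eax=16-15=1
after add eax, 7: eax=1+7=8
after add eax, 11: eax=8+11=19
after sub ebx, 1: ebx=7-1=6
cmp ebx, 6  (cmp 6,6)
jne start: not taken
after xor eax, 15: eax=19^15=28
halt.
Total executed instructions: 34.

34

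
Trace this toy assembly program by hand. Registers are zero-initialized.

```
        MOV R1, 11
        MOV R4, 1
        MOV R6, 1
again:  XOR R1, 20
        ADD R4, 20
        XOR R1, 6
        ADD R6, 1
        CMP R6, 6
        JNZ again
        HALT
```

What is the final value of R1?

25

MOV R1, 11 → R1=11
MOV R4, 1 → R4=1
MOV R6, 1 → R6=1
XOR R1, 20 → R1=11^20=31
ADD R4, 20 → R4=1+20=21
XOR R1, 6 → R1=31^6=25
ADD R6, 1 → R6=1+1=2
CMP R6, 6  (cmp 2,6)
JNZ again: taken
XOR R1, 20 → R1=25^20=13
ADD R4, 20 → R4=21+20=41
XOR R1, 6 → R1=13^6=11
ADD R6, 1 → R6=2+1=3
CMP R6, 6  (cmp 3,6)
JNZ again: taken
XOR R1, 20 → R1=11^20=31
ADD R4, 20 → R4=41+20=61
XOR R1, 6 → R1=31^6=25
ADD R6, 1 → R6=3+1=4
CMP R6, 6  (cmp 4,6)
JNZ again: taken
XOR R1, 20 → R1=25^20=13
ADD R4, 20 → R4=61+20=81
XOR R1, 6 → R1=13^6=11
ADD R6, 1 → R6=4+1=5
CMP R6, 6  (cmp 5,6)
JNZ again: taken
XOR R1, 20 → R1=11^20=31
ADD R4, 20 → R4=81+20=101
XOR R1, 6 → R1=31^6=25
ADD R6, 1 → R6=5+1=6
CMP R6, 6  (cmp 6,6)
JNZ again: not taken
halt.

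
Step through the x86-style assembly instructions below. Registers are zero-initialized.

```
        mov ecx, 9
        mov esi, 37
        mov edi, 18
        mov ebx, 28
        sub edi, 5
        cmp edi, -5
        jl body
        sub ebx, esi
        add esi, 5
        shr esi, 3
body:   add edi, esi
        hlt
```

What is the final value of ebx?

-9

after mov ecx, 9: ecx=9
after mov esi, 37: esi=37
after mov edi, 18: edi=18
after mov ebx, 28: ebx=28
after sub edi, 5: edi=18-5=13
cmp edi, -5  (cmp 13,-5)
jl body: not taken
after sub ebx, esi: ebx=28-37=-9
after add esi, 5: esi=37+5=42
after shr esi, 3: esi=42>>3=5
after add edi, esi: edi=13+5=18
halt.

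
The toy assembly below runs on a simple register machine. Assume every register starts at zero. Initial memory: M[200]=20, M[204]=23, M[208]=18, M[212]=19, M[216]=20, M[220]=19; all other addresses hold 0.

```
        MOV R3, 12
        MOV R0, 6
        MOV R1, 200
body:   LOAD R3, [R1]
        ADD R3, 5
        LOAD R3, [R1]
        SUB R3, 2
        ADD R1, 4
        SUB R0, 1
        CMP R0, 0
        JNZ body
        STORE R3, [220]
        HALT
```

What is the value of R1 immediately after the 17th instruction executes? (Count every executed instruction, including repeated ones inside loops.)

R3=12
R0=6
R1=200
R3=M[200]=20
R3=20+5=25
R3=M[200]=20
R3=20-2=18
R1=200+4=204
R0=6-1=5
CMP R0, 0  (cmp 5,0)
JNZ body: taken
R3=M[204]=23
R3=23+5=28
R3=M[204]=23
R3=23-2=21
R1=204+4=208
R0=5-1=4
After step 17: R1 = 208.

208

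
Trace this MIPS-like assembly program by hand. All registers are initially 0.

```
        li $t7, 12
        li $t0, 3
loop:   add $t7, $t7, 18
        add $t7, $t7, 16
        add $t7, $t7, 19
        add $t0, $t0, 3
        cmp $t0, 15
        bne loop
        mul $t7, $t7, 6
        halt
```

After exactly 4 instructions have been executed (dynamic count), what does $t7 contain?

after li $t7, 12: $t7=12
after li $t0, 3: $t0=3
after add $t7, $t7, 18: $t7=12+18=30
after add $t7, $t7, 16: $t7=30+16=46
After step 4: $t7 = 46.

46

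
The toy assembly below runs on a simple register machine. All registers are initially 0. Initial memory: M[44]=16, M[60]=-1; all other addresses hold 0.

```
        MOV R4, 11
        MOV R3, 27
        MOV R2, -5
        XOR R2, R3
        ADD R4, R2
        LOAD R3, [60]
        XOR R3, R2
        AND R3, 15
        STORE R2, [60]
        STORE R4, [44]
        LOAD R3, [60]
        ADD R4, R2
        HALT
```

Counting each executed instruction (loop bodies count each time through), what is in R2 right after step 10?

after MOV R4, 11: R4=11
after MOV R3, 27: R3=27
after MOV R2, -5: R2=-5
after XOR R2, R3: R2=(-5)^27=-32
after ADD R4, R2: R4=11+(-32)=-21
after LOAD R3, [60]: R3=M[60]=-1
after XOR R3, R2: R3=(-1)^(-32)=31
after AND R3, 15: R3=31&15=15
STORE R2, [60] → M[60]=-32
STORE R4, [44] → M[44]=-21
After step 10: R2 = -32.

-32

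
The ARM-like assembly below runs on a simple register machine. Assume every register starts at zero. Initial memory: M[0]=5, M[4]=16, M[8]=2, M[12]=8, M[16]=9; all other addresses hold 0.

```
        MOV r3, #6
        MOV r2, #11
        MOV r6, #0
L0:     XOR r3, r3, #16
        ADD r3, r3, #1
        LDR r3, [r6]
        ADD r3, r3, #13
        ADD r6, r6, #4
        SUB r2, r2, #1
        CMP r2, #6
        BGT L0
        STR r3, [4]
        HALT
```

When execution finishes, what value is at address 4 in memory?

after MOV r3, #6: r3=6
after MOV r2, #11: r2=11
after MOV r6, #0: r6=0
after XOR r3, r3, #16: r3=6^16=22
after ADD r3, r3, #1: r3=22+1=23
after LDR r3, [r6]: r3=M[0]=5
after ADD r3, r3, #13: r3=5+13=18
after ADD r6, r6, #4: r6=0+4=4
after SUB r2, r2, #1: r2=11-1=10
CMP r2, #6  (cmp 10,6)
BGT L0: taken
after XOR r3, r3, #16: r3=18^16=2
after ADD r3, r3, #1: r3=2+1=3
after LDR r3, [r6]: r3=M[4]=16
after ADD r3, r3, #13: r3=16+13=29
after ADD r6, r6, #4: r6=4+4=8
after SUB r2, r2, #1: r2=10-1=9
CMP r2, #6  (cmp 9,6)
BGT L0: taken
after XOR r3, r3, #16: r3=29^16=13
after ADD r3, r3, #1: r3=13+1=14
after LDR r3, [r6]: r3=M[8]=2
after ADD r3, r3, #13: r3=2+13=15
after ADD r6, r6, #4: r6=8+4=12
after SUB r2, r2, #1: r2=9-1=8
CMP r2, #6  (cmp 8,6)
BGT L0: taken
after XOR r3, r3, #16: r3=15^16=31
after ADD r3, r3, #1: r3=31+1=32
after LDR r3, [r6]: r3=M[12]=8
after ADD r3, r3, #13: r3=8+13=21
after ADD r6, r6, #4: r6=12+4=16
after SUB r2, r2, #1: r2=8-1=7
CMP r2, #6  (cmp 7,6)
BGT L0: taken
after XOR r3, r3, #16: r3=21^16=5
after ADD r3, r3, #1: r3=5+1=6
after LDR r3, [r6]: r3=M[16]=9
after ADD r3, r3, #13: r3=9+13=22
after ADD r6, r6, #4: r6=16+4=20
after SUB r2, r2, #1: r2=7-1=6
CMP r2, #6  (cmp 6,6)
BGT L0: not taken
STR r3, [4] → M[4]=22
halt.

22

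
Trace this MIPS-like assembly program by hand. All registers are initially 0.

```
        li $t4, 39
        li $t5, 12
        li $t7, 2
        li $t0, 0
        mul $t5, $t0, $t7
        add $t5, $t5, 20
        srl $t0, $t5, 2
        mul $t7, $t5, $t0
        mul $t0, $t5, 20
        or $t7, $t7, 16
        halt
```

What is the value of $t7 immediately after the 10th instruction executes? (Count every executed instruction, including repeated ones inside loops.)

li $t4, 39 → $t4=39
li $t5, 12 → $t5=12
li $t7, 2 → $t7=2
li $t0, 0 → $t0=0
mul $t5, $t0, $t7 → $t5=0*2=0
add $t5, $t5, 20 → $t5=0+20=20
srl $t0, $t5, 2 → $t0=20>>2=5
mul $t7, $t5, $t0 → $t7=20*5=100
mul $t0, $t5, 20 → $t0=20*20=400
or $t7, $t7, 16 → $t7=100|16=116
After step 10: $t7 = 116.

116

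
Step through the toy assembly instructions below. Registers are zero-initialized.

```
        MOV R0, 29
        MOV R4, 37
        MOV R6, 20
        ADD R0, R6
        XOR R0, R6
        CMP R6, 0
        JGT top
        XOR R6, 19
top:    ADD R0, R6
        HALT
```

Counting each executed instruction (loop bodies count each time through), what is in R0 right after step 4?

49

after MOV R0, 29: R0=29
after MOV R4, 37: R4=37
after MOV R6, 20: R6=20
after ADD R0, R6: R0=29+20=49
After step 4: R0 = 49.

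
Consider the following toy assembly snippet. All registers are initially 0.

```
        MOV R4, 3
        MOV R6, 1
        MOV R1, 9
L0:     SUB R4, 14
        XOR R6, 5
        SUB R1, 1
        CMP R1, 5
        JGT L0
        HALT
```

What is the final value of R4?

R4=3
R6=1
R1=9
R4=3-14=-11
R6=1^5=4
R1=9-1=8
CMP R1, 5  (cmp 8,5)
JGT L0: taken
R4=(-11)-14=-25
R6=4^5=1
R1=8-1=7
CMP R1, 5  (cmp 7,5)
JGT L0: taken
R4=(-25)-14=-39
R6=1^5=4
R1=7-1=6
CMP R1, 5  (cmp 6,5)
JGT L0: taken
R4=(-39)-14=-53
R6=4^5=1
R1=6-1=5
CMP R1, 5  (cmp 5,5)
JGT L0: not taken
halt.

-53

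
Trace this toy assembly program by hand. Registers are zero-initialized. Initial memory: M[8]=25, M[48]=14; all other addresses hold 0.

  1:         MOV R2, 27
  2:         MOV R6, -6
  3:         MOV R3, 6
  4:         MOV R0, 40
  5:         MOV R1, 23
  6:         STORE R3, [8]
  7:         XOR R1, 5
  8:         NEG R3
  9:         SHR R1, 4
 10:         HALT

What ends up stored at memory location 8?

R2=27
R6=-6
R3=6
R0=40
R1=23
STORE R3, [8] → M[8]=6
R1=23^5=18
R3=-(6)=-6
R1=18>>4=1
halt.

6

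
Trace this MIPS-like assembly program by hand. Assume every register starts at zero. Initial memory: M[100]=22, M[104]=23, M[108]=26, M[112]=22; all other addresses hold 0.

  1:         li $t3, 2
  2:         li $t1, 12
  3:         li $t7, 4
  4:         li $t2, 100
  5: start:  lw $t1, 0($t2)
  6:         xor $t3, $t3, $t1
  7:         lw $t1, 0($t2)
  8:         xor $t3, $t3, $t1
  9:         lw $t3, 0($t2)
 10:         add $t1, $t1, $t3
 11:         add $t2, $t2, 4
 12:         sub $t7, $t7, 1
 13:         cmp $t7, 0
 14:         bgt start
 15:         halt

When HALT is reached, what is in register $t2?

$t3=2
$t1=12
$t7=4
$t2=100
$t1=M[100]=22
$t3=2^22=20
$t1=M[100]=22
$t3=20^22=2
$t3=M[100]=22
$t1=22+22=44
$t2=100+4=104
$t7=4-1=3
cmp $t7, 0  (cmp 3,0)
bgt start: taken
$t1=M[104]=23
$t3=22^23=1
$t1=M[104]=23
$t3=1^23=22
$t3=M[104]=23
$t1=23+23=46
$t2=104+4=108
$t7=3-1=2
cmp $t7, 0  (cmp 2,0)
bgt start: taken
$t1=M[108]=26
$t3=23^26=13
$t1=M[108]=26
$t3=13^26=23
$t3=M[108]=26
$t1=26+26=52
$t2=108+4=112
$t7=2-1=1
cmp $t7, 0  (cmp 1,0)
bgt start: taken
$t1=M[112]=22
$t3=26^22=12
$t1=M[112]=22
$t3=12^22=26
$t3=M[112]=22
$t1=22+22=44
$t2=112+4=116
$t7=1-1=0
cmp $t7, 0  (cmp 0,0)
bgt start: not taken
halt.

116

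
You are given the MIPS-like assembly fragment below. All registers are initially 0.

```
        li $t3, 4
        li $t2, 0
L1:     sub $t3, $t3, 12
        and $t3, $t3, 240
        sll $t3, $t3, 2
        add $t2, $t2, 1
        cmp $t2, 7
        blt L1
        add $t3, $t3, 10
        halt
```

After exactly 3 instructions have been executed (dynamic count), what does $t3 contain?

-8

after li $t3, 4: $t3=4
after li $t2, 0: $t2=0
after sub $t3, $t3, 12: $t3=4-12=-8
After step 3: $t3 = -8.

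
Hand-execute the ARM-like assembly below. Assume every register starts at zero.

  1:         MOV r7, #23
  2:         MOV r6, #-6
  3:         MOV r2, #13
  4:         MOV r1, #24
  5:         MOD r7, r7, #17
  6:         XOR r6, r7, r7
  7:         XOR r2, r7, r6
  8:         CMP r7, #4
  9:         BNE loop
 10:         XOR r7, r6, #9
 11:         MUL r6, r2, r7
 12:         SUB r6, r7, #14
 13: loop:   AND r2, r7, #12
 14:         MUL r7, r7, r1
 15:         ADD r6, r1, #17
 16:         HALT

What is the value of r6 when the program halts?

after MOV r7, #23: r7=23
after MOV r6, #-6: r6=-6
after MOV r2, #13: r2=13
after MOV r1, #24: r1=24
after MOD r7, r7, #17: r7=23%17=6
after XOR r6, r7, r7: r6=6^6=0
after XOR r2, r7, r6: r2=6^0=6
CMP r7, #4  (cmp 6,4)
BNE loop: taken
after AND r2, r7, #12: r2=6&12=4
after MUL r7, r7, r1: r7=6*24=144
after ADD r6, r1, #17: r6=24+17=41
halt.

41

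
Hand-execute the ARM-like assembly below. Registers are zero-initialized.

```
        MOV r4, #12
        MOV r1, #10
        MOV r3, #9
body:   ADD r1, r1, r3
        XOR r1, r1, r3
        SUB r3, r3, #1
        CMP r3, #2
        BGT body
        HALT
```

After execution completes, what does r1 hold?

62

after MOV r4, #12: r4=12
after MOV r1, #10: r1=10
after MOV r3, #9: r3=9
after ADD r1, r1, r3: r1=10+9=19
after XOR r1, r1, r3: r1=19^9=26
after SUB r3, r3, #1: r3=9-1=8
CMP r3, #2  (cmp 8,2)
BGT body: taken
after ADD r1, r1, r3: r1=26+8=34
after XOR r1, r1, r3: r1=34^8=42
after SUB r3, r3, #1: r3=8-1=7
CMP r3, #2  (cmp 7,2)
BGT body: taken
after ADD r1, r1, r3: r1=42+7=49
after XOR r1, r1, r3: r1=49^7=54
after SUB r3, r3, #1: r3=7-1=6
CMP r3, #2  (cmp 6,2)
BGT body: taken
after ADD r1, r1, r3: r1=54+6=60
after XOR r1, r1, r3: r1=60^6=58
after SUB r3, r3, #1: r3=6-1=5
CMP r3, #2  (cmp 5,2)
BGT body: taken
after ADD r1, r1, r3: r1=58+5=63
after XOR r1, r1, r3: r1=63^5=58
after SUB r3, r3, #1: r3=5-1=4
CMP r3, #2  (cmp 4,2)
BGT body: taken
after ADD r1, r1, r3: r1=58+4=62
after XOR r1, r1, r3: r1=62^4=58
after SUB r3, r3, #1: r3=4-1=3
CMP r3, #2  (cmp 3,2)
BGT body: taken
after ADD r1, r1, r3: r1=58+3=61
after XOR r1, r1, r3: r1=61^3=62
after SUB r3, r3, #1: r3=3-1=2
CMP r3, #2  (cmp 2,2)
BGT body: not taken
halt.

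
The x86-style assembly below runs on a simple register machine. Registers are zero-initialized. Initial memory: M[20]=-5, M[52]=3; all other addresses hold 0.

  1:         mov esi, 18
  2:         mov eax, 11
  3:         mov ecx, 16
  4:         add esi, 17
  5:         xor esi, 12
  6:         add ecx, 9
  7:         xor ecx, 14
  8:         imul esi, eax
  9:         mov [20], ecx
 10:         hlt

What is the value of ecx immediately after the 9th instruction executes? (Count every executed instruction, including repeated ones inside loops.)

23

after mov esi, 18: esi=18
after mov eax, 11: eax=11
after mov ecx, 16: ecx=16
after add esi, 17: esi=18+17=35
after xor esi, 12: esi=35^12=47
after add ecx, 9: ecx=16+9=25
after xor ecx, 14: ecx=25^14=23
after imul esi, eax: esi=47*11=517
mov [20], ecx → M[20]=23
After step 9: ecx = 23.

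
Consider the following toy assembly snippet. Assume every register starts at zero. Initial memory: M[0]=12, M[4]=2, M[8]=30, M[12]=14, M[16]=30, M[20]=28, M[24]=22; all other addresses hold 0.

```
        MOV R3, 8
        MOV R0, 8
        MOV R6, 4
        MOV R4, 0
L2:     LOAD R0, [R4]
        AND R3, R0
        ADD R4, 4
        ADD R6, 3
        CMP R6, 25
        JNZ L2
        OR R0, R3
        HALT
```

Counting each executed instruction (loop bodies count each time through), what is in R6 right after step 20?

13

after MOV R3, 8: R3=8
after MOV R0, 8: R0=8
after MOV R6, 4: R6=4
after MOV R4, 0: R4=0
after LOAD R0, [R4]: R0=M[0]=12
after AND R3, R0: R3=8&12=8
after ADD R4, 4: R4=0+4=4
after ADD R6, 3: R6=4+3=7
CMP R6, 25  (cmp 7,25)
JNZ L2: taken
after LOAD R0, [R4]: R0=M[4]=2
after AND R3, R0: R3=8&2=0
after ADD R4, 4: R4=4+4=8
after ADD R6, 3: R6=7+3=10
CMP R6, 25  (cmp 10,25)
JNZ L2: taken
after LOAD R0, [R4]: R0=M[8]=30
after AND R3, R0: R3=0&30=0
after ADD R4, 4: R4=8+4=12
after ADD R6, 3: R6=10+3=13
After step 20: R6 = 13.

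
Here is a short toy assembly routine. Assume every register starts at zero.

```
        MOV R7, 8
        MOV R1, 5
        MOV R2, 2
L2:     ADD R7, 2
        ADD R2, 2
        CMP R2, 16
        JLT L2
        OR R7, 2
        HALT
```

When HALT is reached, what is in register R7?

22

MOV R7, 8 → R7=8
MOV R1, 5 → R1=5
MOV R2, 2 → R2=2
ADD R7, 2 → R7=8+2=10
ADD R2, 2 → R2=2+2=4
CMP R2, 16  (cmp 4,16)
JLT L2: taken
ADD R7, 2 → R7=10+2=12
ADD R2, 2 → R2=4+2=6
CMP R2, 16  (cmp 6,16)
JLT L2: taken
ADD R7, 2 → R7=12+2=14
ADD R2, 2 → R2=6+2=8
CMP R2, 16  (cmp 8,16)
JLT L2: taken
ADD R7, 2 → R7=14+2=16
ADD R2, 2 → R2=8+2=10
CMP R2, 16  (cmp 10,16)
JLT L2: taken
ADD R7, 2 → R7=16+2=18
ADD R2, 2 → R2=10+2=12
CMP R2, 16  (cmp 12,16)
JLT L2: taken
ADD R7, 2 → R7=18+2=20
ADD R2, 2 → R2=12+2=14
CMP R2, 16  (cmp 14,16)
JLT L2: taken
ADD R7, 2 → R7=20+2=22
ADD R2, 2 → R2=14+2=16
CMP R2, 16  (cmp 16,16)
JLT L2: not taken
OR R7, 2 → R7=22|2=22
halt.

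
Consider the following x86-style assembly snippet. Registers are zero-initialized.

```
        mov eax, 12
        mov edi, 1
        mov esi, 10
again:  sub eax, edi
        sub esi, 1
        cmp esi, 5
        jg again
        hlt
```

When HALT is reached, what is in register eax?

mov eax, 12 → eax=12
mov edi, 1 → edi=1
mov esi, 10 → esi=10
sub eax, edi → eax=12-1=11
sub esi, 1 → esi=10-1=9
cmp esi, 5  (cmp 9,5)
jg again: taken
sub eax, edi → eax=11-1=10
sub esi, 1 → esi=9-1=8
cmp esi, 5  (cmp 8,5)
jg again: taken
sub eax, edi → eax=10-1=9
sub esi, 1 → esi=8-1=7
cmp esi, 5  (cmp 7,5)
jg again: taken
sub eax, edi → eax=9-1=8
sub esi, 1 → esi=7-1=6
cmp esi, 5  (cmp 6,5)
jg again: taken
sub eax, edi → eax=8-1=7
sub esi, 1 → esi=6-1=5
cmp esi, 5  (cmp 5,5)
jg again: not taken
halt.

7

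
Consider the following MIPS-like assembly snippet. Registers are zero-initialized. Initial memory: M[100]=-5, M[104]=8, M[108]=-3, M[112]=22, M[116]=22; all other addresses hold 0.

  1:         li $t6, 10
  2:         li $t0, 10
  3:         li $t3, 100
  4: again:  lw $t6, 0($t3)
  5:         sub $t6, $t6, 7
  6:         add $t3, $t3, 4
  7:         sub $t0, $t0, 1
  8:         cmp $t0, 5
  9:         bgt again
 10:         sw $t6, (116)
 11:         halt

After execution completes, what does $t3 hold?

120

after li $t6, 10: $t6=10
after li $t0, 10: $t0=10
after li $t3, 100: $t3=100
after lw $t6, 0($t3): $t6=M[100]=-5
after sub $t6, $t6, 7: $t6=(-5)-7=-12
after add $t3, $t3, 4: $t3=100+4=104
after sub $t0, $t0, 1: $t0=10-1=9
cmp $t0, 5  (cmp 9,5)
bgt again: taken
after lw $t6, 0($t3): $t6=M[104]=8
after sub $t6, $t6, 7: $t6=8-7=1
after add $t3, $t3, 4: $t3=104+4=108
after sub $t0, $t0, 1: $t0=9-1=8
cmp $t0, 5  (cmp 8,5)
bgt again: taken
after lw $t6, 0($t3): $t6=M[108]=-3
after sub $t6, $t6, 7: $t6=(-3)-7=-10
after add $t3, $t3, 4: $t3=108+4=112
after sub $t0, $t0, 1: $t0=8-1=7
cmp $t0, 5  (cmp 7,5)
bgt again: taken
after lw $t6, 0($t3): $t6=M[112]=22
after sub $t6, $t6, 7: $t6=22-7=15
after add $t3, $t3, 4: $t3=112+4=116
after sub $t0, $t0, 1: $t0=7-1=6
cmp $t0, 5  (cmp 6,5)
bgt again: taken
after lw $t6, 0($t3): $t6=M[116]=22
after sub $t6, $t6, 7: $t6=22-7=15
after add $t3, $t3, 4: $t3=116+4=120
after sub $t0, $t0, 1: $t0=6-1=5
cmp $t0, 5  (cmp 5,5)
bgt again: not taken
sw $t6, (116) → M[116]=15
halt.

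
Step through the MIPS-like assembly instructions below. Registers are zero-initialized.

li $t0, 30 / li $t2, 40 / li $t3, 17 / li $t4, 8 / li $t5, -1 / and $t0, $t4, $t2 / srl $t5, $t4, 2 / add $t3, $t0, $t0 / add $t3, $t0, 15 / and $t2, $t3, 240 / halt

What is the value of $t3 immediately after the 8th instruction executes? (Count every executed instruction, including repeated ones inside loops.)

li $t0, 30 → $t0=30
li $t2, 40 → $t2=40
li $t3, 17 → $t3=17
li $t4, 8 → $t4=8
li $t5, -1 → $t5=-1
and $t0, $t4, $t2 → $t0=8&40=8
srl $t5, $t4, 2 → $t5=8>>2=2
add $t3, $t0, $t0 → $t3=8+8=16
After step 8: $t3 = 16.

16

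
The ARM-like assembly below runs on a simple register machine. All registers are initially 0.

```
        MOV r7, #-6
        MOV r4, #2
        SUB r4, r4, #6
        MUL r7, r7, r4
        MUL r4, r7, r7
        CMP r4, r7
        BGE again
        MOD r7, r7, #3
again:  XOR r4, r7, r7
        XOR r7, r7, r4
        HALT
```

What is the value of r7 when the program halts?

r7=-6
r4=2
r4=2-6=-4
r7=(-6)*(-4)=24
r4=24*24=576
CMP r4, r7  (cmp 576,24)
BGE again: taken
r4=24^24=0
r7=24^0=24
halt.

24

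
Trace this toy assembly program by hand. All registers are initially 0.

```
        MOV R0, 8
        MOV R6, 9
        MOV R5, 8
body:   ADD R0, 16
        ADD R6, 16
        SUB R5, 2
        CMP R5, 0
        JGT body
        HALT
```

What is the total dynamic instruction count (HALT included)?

24

MOV R0, 8 → R0=8
MOV R6, 9 → R6=9
MOV R5, 8 → R5=8
ADD R0, 16 → R0=8+16=24
ADD R6, 16 → R6=9+16=25
SUB R5, 2 → R5=8-2=6
CMP R5, 0  (cmp 6,0)
JGT body: taken
ADD R0, 16 → R0=24+16=40
ADD R6, 16 → R6=25+16=41
SUB R5, 2 → R5=6-2=4
CMP R5, 0  (cmp 4,0)
JGT body: taken
ADD R0, 16 → R0=40+16=56
ADD R6, 16 → R6=41+16=57
SUB R5, 2 → R5=4-2=2
CMP R5, 0  (cmp 2,0)
JGT body: taken
ADD R0, 16 → R0=56+16=72
ADD R6, 16 → R6=57+16=73
SUB R5, 2 → R5=2-2=0
CMP R5, 0  (cmp 0,0)
JGT body: not taken
halt.
Total executed instructions: 24.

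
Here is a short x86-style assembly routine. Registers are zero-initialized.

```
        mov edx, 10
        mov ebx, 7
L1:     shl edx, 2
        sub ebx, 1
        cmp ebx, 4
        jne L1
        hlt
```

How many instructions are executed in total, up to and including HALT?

15

mov edx, 10 → edx=10
mov ebx, 7 → ebx=7
shl edx, 2 → edx=10<<2=40
sub ebx, 1 → ebx=7-1=6
cmp ebx, 4  (cmp 6,4)
jne L1: taken
shl edx, 2 → edx=40<<2=160
sub ebx, 1 → ebx=6-1=5
cmp ebx, 4  (cmp 5,4)
jne L1: taken
shl edx, 2 → edx=160<<2=640
sub ebx, 1 → ebx=5-1=4
cmp ebx, 4  (cmp 4,4)
jne L1: not taken
halt.
Total executed instructions: 15.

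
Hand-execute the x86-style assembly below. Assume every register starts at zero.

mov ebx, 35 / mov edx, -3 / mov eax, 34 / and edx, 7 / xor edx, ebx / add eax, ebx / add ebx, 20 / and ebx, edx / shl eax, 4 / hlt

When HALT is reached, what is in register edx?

after mov ebx, 35: ebx=35
after mov edx, -3: edx=-3
after mov eax, 34: eax=34
after and edx, 7: edx=(-3)&7=5
after xor edx, ebx: edx=5^35=38
after add eax, ebx: eax=34+35=69
after add ebx, 20: ebx=35+20=55
after and ebx, edx: ebx=55&38=38
after shl eax, 4: eax=69<<4=1104
halt.

38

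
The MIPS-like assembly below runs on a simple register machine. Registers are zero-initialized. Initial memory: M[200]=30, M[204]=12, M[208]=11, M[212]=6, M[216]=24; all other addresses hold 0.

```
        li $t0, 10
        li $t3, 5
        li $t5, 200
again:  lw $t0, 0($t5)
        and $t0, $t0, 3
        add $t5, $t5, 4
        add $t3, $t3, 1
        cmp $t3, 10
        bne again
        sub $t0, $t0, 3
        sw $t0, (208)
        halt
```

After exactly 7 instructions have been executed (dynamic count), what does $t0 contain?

$t0=10
$t3=5
$t5=200
$t0=M[200]=30
$t0=30&3=2
$t5=200+4=204
$t3=5+1=6
After step 7: $t0 = 2.

2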